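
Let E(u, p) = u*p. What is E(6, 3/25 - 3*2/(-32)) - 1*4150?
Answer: -829631/200 ≈ -4148.2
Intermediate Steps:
E(u, p) = p*u
E(6, 3/25 - 3*2/(-32)) - 1*4150 = (3/25 - 3*2/(-32))*6 - 1*4150 = (3*(1/25) - 6*(-1/32))*6 - 4150 = (3/25 + 3/16)*6 - 4150 = (123/400)*6 - 4150 = 369/200 - 4150 = -829631/200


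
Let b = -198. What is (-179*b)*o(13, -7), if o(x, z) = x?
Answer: 460746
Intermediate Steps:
(-179*b)*o(13, -7) = -179*(-198)*13 = 35442*13 = 460746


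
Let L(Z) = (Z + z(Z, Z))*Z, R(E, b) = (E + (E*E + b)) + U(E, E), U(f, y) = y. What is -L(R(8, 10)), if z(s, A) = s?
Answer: -16200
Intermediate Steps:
R(E, b) = b + E² + 2*E (R(E, b) = (E + (E*E + b)) + E = (E + (E² + b)) + E = (E + (b + E²)) + E = (E + b + E²) + E = b + E² + 2*E)
L(Z) = 2*Z² (L(Z) = (Z + Z)*Z = (2*Z)*Z = 2*Z²)
-L(R(8, 10)) = -2*(10 + 8² + 2*8)² = -2*(10 + 64 + 16)² = -2*90² = -2*8100 = -1*16200 = -16200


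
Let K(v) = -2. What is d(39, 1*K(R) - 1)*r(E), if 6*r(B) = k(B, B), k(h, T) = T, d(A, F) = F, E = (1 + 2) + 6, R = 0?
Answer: -9/2 ≈ -4.5000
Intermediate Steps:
E = 9 (E = 3 + 6 = 9)
r(B) = B/6
d(39, 1*K(R) - 1)*r(E) = (1*(-2) - 1)*((1/6)*9) = (-2 - 1)*(3/2) = -3*3/2 = -9/2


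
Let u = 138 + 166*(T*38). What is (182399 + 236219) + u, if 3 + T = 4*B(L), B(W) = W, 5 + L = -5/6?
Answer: 757936/3 ≈ 2.5265e+5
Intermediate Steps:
L = -35/6 (L = -5 - 5/6 = -5 - 5*⅙ = -5 - ⅚ = -35/6 ≈ -5.8333)
T = -79/3 (T = -3 + 4*(-35/6) = -3 - 70/3 = -79/3 ≈ -26.333)
u = -497918/3 (u = 138 + 166*(-79/3*38) = 138 + 166*(-3002/3) = 138 - 498332/3 = -497918/3 ≈ -1.6597e+5)
(182399 + 236219) + u = (182399 + 236219) - 497918/3 = 418618 - 497918/3 = 757936/3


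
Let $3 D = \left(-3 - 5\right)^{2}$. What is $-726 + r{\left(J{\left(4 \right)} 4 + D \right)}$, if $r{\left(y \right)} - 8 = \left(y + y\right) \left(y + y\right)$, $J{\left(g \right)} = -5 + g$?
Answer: $\frac{4354}{9} \approx 483.78$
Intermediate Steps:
$D = \frac{64}{3}$ ($D = \frac{\left(-3 - 5\right)^{2}}{3} = \frac{\left(-8\right)^{2}}{3} = \frac{1}{3} \cdot 64 = \frac{64}{3} \approx 21.333$)
$r{\left(y \right)} = 8 + 4 y^{2}$ ($r{\left(y \right)} = 8 + \left(y + y\right) \left(y + y\right) = 8 + 2 y 2 y = 8 + 4 y^{2}$)
$-726 + r{\left(J{\left(4 \right)} 4 + D \right)} = -726 + \left(8 + 4 \left(\left(-5 + 4\right) 4 + \frac{64}{3}\right)^{2}\right) = -726 + \left(8 + 4 \left(\left(-1\right) 4 + \frac{64}{3}\right)^{2}\right) = -726 + \left(8 + 4 \left(-4 + \frac{64}{3}\right)^{2}\right) = -726 + \left(8 + 4 \left(\frac{52}{3}\right)^{2}\right) = -726 + \left(8 + 4 \cdot \frac{2704}{9}\right) = -726 + \left(8 + \frac{10816}{9}\right) = -726 + \frac{10888}{9} = \frac{4354}{9}$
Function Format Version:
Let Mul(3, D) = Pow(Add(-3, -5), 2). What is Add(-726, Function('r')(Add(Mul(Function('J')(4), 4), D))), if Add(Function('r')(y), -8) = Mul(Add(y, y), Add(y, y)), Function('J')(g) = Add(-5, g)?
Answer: Rational(4354, 9) ≈ 483.78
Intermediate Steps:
D = Rational(64, 3) (D = Mul(Rational(1, 3), Pow(Add(-3, -5), 2)) = Mul(Rational(1, 3), Pow(-8, 2)) = Mul(Rational(1, 3), 64) = Rational(64, 3) ≈ 21.333)
Function('r')(y) = Add(8, Mul(4, Pow(y, 2))) (Function('r')(y) = Add(8, Mul(Add(y, y), Add(y, y))) = Add(8, Mul(Mul(2, y), Mul(2, y))) = Add(8, Mul(4, Pow(y, 2))))
Add(-726, Function('r')(Add(Mul(Function('J')(4), 4), D))) = Add(-726, Add(8, Mul(4, Pow(Add(Mul(Add(-5, 4), 4), Rational(64, 3)), 2)))) = Add(-726, Add(8, Mul(4, Pow(Add(Mul(-1, 4), Rational(64, 3)), 2)))) = Add(-726, Add(8, Mul(4, Pow(Add(-4, Rational(64, 3)), 2)))) = Add(-726, Add(8, Mul(4, Pow(Rational(52, 3), 2)))) = Add(-726, Add(8, Mul(4, Rational(2704, 9)))) = Add(-726, Add(8, Rational(10816, 9))) = Add(-726, Rational(10888, 9)) = Rational(4354, 9)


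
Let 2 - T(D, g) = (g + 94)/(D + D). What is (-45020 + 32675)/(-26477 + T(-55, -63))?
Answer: 1357950/2912219 ≈ 0.46629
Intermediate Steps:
T(D, g) = 2 - (94 + g)/(2*D) (T(D, g) = 2 - (g + 94)/(D + D) = 2 - (94 + g)/(2*D))
(-45020 + 32675)/(-26477 + T(-55, -63)) = (-45020 + 32675)/(-26477 + (½)*(-94 - 1*(-63) + 4*(-55))/(-55)) = -12345/(-26477 + (½)*(-1/55)*(-94 + 63 - 220)) = -12345/(-26477 + (½)*(-1/55)*(-251)) = -12345/(-26477 + 251/110) = -12345/(-2912219/110) = -12345*(-110/2912219) = 1357950/2912219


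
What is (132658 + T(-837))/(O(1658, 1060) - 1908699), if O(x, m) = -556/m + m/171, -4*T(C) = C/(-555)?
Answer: -889684267383/12800880831992 ≈ -0.069502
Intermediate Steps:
T(C) = C/2220 (T(C) = -C/(4*(-555)) = -C*(-1)/(4*555) = -(-1)*C/2220 = C/2220)
O(x, m) = -556/m + m/171 (O(x, m) = -556/m + m*(1/171) = -556/m + m/171)
(132658 + T(-837))/(O(1658, 1060) - 1908699) = (132658 + (1/2220)*(-837))/((-556/1060 + (1/171)*1060) - 1908699) = (132658 - 279/740)/((-556*1/1060 + 1060/171) - 1908699) = 98166641/(740*((-139/265 + 1060/171) - 1908699)) = 98166641/(740*(257131/45315 - 1908699)) = 98166641/(740*(-86492438054/45315)) = (98166641/740)*(-45315/86492438054) = -889684267383/12800880831992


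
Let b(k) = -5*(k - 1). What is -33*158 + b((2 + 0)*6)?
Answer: -5269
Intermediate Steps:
b(k) = 5 - 5*k (b(k) = -5*(-1 + k) = 5 - 5*k)
-33*158 + b((2 + 0)*6) = -33*158 + (5 - 5*(2 + 0)*6) = -5214 + (5 - 10*6) = -5214 + (5 - 5*12) = -5214 + (5 - 60) = -5214 - 55 = -5269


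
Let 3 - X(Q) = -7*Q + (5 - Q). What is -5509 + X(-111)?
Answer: -6399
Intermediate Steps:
X(Q) = -2 + 8*Q (X(Q) = 3 - (-7*Q + (5 - Q)) = 3 - (5 - 8*Q) = 3 + (-5 + 8*Q) = -2 + 8*Q)
-5509 + X(-111) = -5509 + (-2 + 8*(-111)) = -5509 + (-2 - 888) = -5509 - 890 = -6399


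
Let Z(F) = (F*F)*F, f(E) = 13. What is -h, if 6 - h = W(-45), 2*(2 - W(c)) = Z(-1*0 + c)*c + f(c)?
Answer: -2050323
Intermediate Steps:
Z(F) = F**3 (Z(F) = F**2*F = F**3)
W(c) = -9/2 - c**4/2 (W(c) = 2 - ((-1*0 + c)**3*c + 13)/2 = 2 - ((0 + c)**3*c + 13)/2 = 2 - (c**3*c + 13)/2 = 2 - (c**4 + 13)/2 = 2 - (13 + c**4)/2 = 2 + (-13/2 - c**4/2) = -9/2 - c**4/2)
h = 2050323 (h = 6 - (-9/2 - 1/2*(-45)**4) = 6 - (-9/2 - 1/2*4100625) = 6 - (-9/2 - 4100625/2) = 6 - 1*(-2050317) = 6 + 2050317 = 2050323)
-h = -1*2050323 = -2050323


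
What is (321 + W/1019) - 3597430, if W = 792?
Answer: -3665453279/1019 ≈ -3.5971e+6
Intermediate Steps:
(321 + W/1019) - 3597430 = (321 + 792/1019) - 3597430 = 327891/1019 - 3597430 = -3665453279/1019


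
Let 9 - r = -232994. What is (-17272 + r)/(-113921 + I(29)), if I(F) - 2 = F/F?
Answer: -215731/113918 ≈ -1.8937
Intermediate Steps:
I(F) = 3 (I(F) = 2 + F/F = 2 + 1 = 3)
r = 233003 (r = 9 - 1*(-232994) = 9 + 232994 = 233003)
(-17272 + r)/(-113921 + I(29)) = (-17272 + 233003)/(-113921 + 3) = 215731/(-113918) = 215731*(-1/113918) = -215731/113918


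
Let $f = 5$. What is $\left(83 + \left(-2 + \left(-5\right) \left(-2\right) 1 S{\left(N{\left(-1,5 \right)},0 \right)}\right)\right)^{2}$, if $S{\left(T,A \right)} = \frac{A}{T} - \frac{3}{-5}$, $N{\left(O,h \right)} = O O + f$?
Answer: $7569$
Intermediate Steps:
$N{\left(O,h \right)} = 5 + O^{2}$ ($N{\left(O,h \right)} = O O + 5 = O^{2} + 5 = 5 + O^{2}$)
$S{\left(T,A \right)} = \frac{3}{5} + \frac{A}{T}$ ($S{\left(T,A \right)} = \frac{A}{T} - - \frac{3}{5} = \frac{A}{T} + \frac{3}{5} = \frac{3}{5} + \frac{A}{T}$)
$\left(83 + \left(-2 + \left(-5\right) \left(-2\right) 1 S{\left(N{\left(-1,5 \right)},0 \right)}\right)\right)^{2} = \left(83 - \left(2 - \left(-5\right) \left(-2\right) 1 \left(\frac{3}{5} + \frac{0}{5 + \left(-1\right)^{2}}\right)\right)\right)^{2} = \left(83 - \left(2 - 10 \cdot 1 \left(\frac{3}{5} + \frac{0}{5 + 1}\right)\right)\right)^{2} = \left(83 - \left(2 - 10 \left(\frac{3}{5} + \frac{0}{6}\right)\right)\right)^{2} = \left(83 - \left(2 - 10 \left(\frac{3}{5} + 0 \cdot \frac{1}{6}\right)\right)\right)^{2} = \left(83 - \left(2 - 10 \left(\frac{3}{5} + 0\right)\right)\right)^{2} = \left(83 + \left(-2 + 10 \cdot \frac{3}{5}\right)\right)^{2} = \left(83 + \left(-2 + 6\right)\right)^{2} = \left(83 + 4\right)^{2} = 87^{2} = 7569$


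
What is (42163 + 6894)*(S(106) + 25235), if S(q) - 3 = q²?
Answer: 1789305018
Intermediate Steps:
S(q) = 3 + q²
(42163 + 6894)*(S(106) + 25235) = (42163 + 6894)*((3 + 106²) + 25235) = 49057*((3 + 11236) + 25235) = 49057*(11239 + 25235) = 49057*36474 = 1789305018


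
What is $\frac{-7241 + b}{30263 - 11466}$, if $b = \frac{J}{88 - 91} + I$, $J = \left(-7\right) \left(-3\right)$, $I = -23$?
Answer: $- \frac{7271}{18797} \approx -0.38682$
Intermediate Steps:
$J = 21$
$b = -30$ ($b = \frac{21}{88 - 91} - 23 = \frac{21}{-3} - 23 = 21 \left(- \frac{1}{3}\right) - 23 = -7 - 23 = -30$)
$\frac{-7241 + b}{30263 - 11466} = \frac{-7241 - 30}{30263 - 11466} = - \frac{7271}{18797}$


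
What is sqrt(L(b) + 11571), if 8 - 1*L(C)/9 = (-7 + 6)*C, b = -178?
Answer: sqrt(10041) ≈ 100.20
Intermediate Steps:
L(C) = 72 + 9*C (L(C) = 72 - 9*(-7 + 6)*C = 72 - (-9)*C = 72 + 9*C)
sqrt(L(b) + 11571) = sqrt((72 + 9*(-178)) + 11571) = sqrt((72 - 1602) + 11571) = sqrt(-1530 + 11571) = sqrt(10041)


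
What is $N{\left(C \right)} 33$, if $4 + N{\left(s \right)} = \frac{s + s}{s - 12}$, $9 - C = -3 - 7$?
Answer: $\frac{330}{7} \approx 47.143$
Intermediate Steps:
$C = 19$ ($C = 9 - \left(-3 - 7\right) = 9 - -10 = 9 + 10 = 19$)
$N{\left(s \right)} = -4 + \frac{2 s}{-12 + s}$ ($N{\left(s \right)} = -4 + \frac{s + s}{s - 12} = -4 + \frac{2 s}{-12 + s}$)
$N{\left(C \right)} 33 = \frac{2 \left(24 - 19\right)}{-12 + 19} \cdot 33 = \frac{2 \left(24 - 19\right)}{7} \cdot 33 = 2 \cdot \frac{1}{7} \cdot 5 \cdot 33 = \frac{10}{7} \cdot 33 = \frac{330}{7}$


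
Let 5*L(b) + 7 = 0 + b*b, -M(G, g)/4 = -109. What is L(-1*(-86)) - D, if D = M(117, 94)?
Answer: 5209/5 ≈ 1041.8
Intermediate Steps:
M(G, g) = 436 (M(G, g) = -4*(-109) = 436)
D = 436
L(b) = -7/5 + b²/5 (L(b) = -7/5 + (0 + b*b)/5 = -7/5 + (0 + b²)/5 = -7/5 + b²/5)
L(-1*(-86)) - D = (-7/5 + (-1*(-86))²/5) - 1*436 = (-7/5 + (⅕)*86²) - 436 = (-7/5 + (⅕)*7396) - 436 = (-7/5 + 7396/5) - 436 = 7389/5 - 436 = 5209/5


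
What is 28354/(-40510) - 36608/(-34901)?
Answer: 246703563/706919755 ≈ 0.34898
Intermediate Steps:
28354/(-40510) - 36608/(-34901) = 28354*(-1/40510) - 36608*(-1/34901) = -14177/20255 + 36608/34901 = 246703563/706919755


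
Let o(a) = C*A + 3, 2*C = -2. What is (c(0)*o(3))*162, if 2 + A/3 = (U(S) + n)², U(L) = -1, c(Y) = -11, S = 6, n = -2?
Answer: 32076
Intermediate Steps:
A = 21 (A = -6 + 3*(-1 - 2)² = -6 + 3*(-3)² = -6 + 3*9 = -6 + 27 = 21)
C = -1 (C = (½)*(-2) = -1)
o(a) = -18 (o(a) = -1*21 + 3 = -21 + 3 = -18)
(c(0)*o(3))*162 = -11*(-18)*162 = 198*162 = 32076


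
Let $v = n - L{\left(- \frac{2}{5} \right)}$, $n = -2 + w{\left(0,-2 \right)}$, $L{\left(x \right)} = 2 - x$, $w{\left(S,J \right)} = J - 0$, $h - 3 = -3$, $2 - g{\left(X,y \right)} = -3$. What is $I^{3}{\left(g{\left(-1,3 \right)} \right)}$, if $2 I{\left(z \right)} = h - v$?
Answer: $\frac{4096}{125} \approx 32.768$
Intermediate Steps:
$g{\left(X,y \right)} = 5$ ($g{\left(X,y \right)} = 2 - -3 = 2 + 3 = 5$)
$h = 0$ ($h = 3 - 3 = 0$)
$w{\left(S,J \right)} = J$ ($w{\left(S,J \right)} = J + 0 = J$)
$n = -4$ ($n = -2 - 2 = -4$)
$v = - \frac{32}{5}$ ($v = -4 - \left(2 - - \frac{2}{5}\right) = -4 - \left(2 + \frac{2}{5}\right) = -4 - \frac{12}{5} = - \frac{32}{5} \approx -6.4$)
$I{\left(z \right)} = \frac{16}{5}$ ($I{\left(z \right)} = \frac{0 - - \frac{32}{5}}{2} = \frac{0 + \frac{32}{5}}{2} = \frac{1}{2} \cdot \frac{32}{5} = \frac{16}{5}$)
$I^{3}{\left(g{\left(-1,3 \right)} \right)} = \left(\frac{16}{5}\right)^{3} = \frac{4096}{125}$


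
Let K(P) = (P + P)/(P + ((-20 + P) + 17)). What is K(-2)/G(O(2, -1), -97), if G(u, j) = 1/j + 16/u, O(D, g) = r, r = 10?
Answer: 1940/5397 ≈ 0.35946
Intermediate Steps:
O(D, g) = 10
G(u, j) = 1/j + 16/u
K(P) = 2*P/(-3 + 2*P) (K(P) = (2*P)/(P + (-3 + P)) = (2*P)/(-3 + 2*P) = 2*P/(-3 + 2*P))
K(-2)/G(O(2, -1), -97) = (2*(-2)/(-3 + 2*(-2)))/(1/(-97) + 16/10) = (2*(-2)/(-3 - 4))/(-1/97 + 16*(⅒)) = (2*(-2)/(-7))/(-1/97 + 8/5) = (2*(-2)*(-⅐))/(771/485) = (4/7)*(485/771) = 1940/5397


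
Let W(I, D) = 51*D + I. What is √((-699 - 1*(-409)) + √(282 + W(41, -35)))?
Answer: √(-290 + I*√1462) ≈ 1.1202 + 17.066*I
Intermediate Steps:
W(I, D) = I + 51*D
√((-699 - 1*(-409)) + √(282 + W(41, -35))) = √((-699 - 1*(-409)) + √(282 + (41 + 51*(-35)))) = √((-699 + 409) + √(282 + (41 - 1785))) = √(-290 + √(282 - 1744)) = √(-290 + √(-1462)) = √(-290 + I*√1462)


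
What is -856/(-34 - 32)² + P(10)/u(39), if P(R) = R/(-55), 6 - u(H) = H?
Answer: -208/1089 ≈ -0.19100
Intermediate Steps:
u(H) = 6 - H
P(R) = -R/55 (P(R) = R*(-1/55) = -R/55)
-856/(-34 - 32)² + P(10)/u(39) = -856/(-34 - 32)² + (-1/55*10)/(6 - 1*39) = -856/((-66)²) - 2/(11*(6 - 39)) = -856/4356 - 2/11/(-33) = -856*1/4356 - 2/11*(-1/33) = -214/1089 + 2/363 = -208/1089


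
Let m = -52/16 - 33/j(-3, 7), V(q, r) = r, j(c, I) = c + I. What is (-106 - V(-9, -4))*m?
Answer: 1173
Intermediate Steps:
j(c, I) = I + c
m = -23/2 (m = -52/16 - 33/(7 - 3) = -52*1/16 - 33/4 = -13/4 - 33*1/4 = -13/4 - 33/4 = -23/2 ≈ -11.500)
(-106 - V(-9, -4))*m = (-106 - 1*(-4))*(-23/2) = (-106 + 4)*(-23/2) = -102*(-23/2) = 1173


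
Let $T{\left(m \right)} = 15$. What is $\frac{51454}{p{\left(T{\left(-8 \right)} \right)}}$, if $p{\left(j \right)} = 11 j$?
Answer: $\frac{51454}{165} \approx 311.84$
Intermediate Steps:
$\frac{51454}{p{\left(T{\left(-8 \right)} \right)}} = \frac{51454}{11 \cdot 15} = \frac{51454}{165}$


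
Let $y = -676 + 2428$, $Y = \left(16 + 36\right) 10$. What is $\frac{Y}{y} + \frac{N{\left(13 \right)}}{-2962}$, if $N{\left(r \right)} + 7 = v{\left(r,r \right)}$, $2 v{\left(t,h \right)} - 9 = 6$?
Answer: $\frac{384841}{1297356} \approx 0.29663$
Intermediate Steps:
$v{\left(t,h \right)} = \frac{15}{2}$ ($v{\left(t,h \right)} = \frac{9}{2} + \frac{1}{2} \cdot 6 = \frac{9}{2} + 3 = \frac{15}{2}$)
$N{\left(r \right)} = \frac{1}{2}$ ($N{\left(r \right)} = -7 + \frac{15}{2} = \frac{1}{2}$)
$Y = 520$ ($Y = 52 \cdot 10 = 520$)
$y = 1752$
$\frac{Y}{y} + \frac{N{\left(13 \right)}}{-2962} = \frac{520}{1752} + \frac{1}{2 \left(-2962\right)} = 520 \cdot \frac{1}{1752} + \frac{1}{2} \left(- \frac{1}{2962}\right) = \frac{65}{219} - \frac{1}{5924} = \frac{384841}{1297356}$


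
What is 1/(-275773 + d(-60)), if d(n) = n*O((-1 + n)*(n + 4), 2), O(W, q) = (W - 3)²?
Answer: -1/699189913 ≈ -1.4302e-9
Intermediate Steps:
O(W, q) = (-3 + W)²
d(n) = n*(-3 + (-1 + n)*(4 + n))² (d(n) = n*(-3 + (-1 + n)*(n + 4))² = n*(-3 + (-1 + n)*(4 + n))²)
1/(-275773 + d(-60)) = 1/(-275773 - 60*(-7 + (-60)² + 3*(-60))²) = 1/(-275773 - 60*(-7 + 3600 - 180)²) = 1/(-275773 - 60*3413²) = 1/(-275773 - 60*11648569) = 1/(-275773 - 698914140) = 1/(-699189913) = -1/699189913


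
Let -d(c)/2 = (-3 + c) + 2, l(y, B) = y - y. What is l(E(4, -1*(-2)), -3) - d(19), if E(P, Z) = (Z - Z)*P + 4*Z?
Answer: 36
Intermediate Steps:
E(P, Z) = 4*Z (E(P, Z) = 0*P + 4*Z = 0 + 4*Z = 4*Z)
l(y, B) = 0
d(c) = 2 - 2*c (d(c) = -2*((-3 + c) + 2) = -2*(-1 + c) = 2 - 2*c)
l(E(4, -1*(-2)), -3) - d(19) = 0 - (2 - 2*19) = 0 - (2 - 38) = 0 - 1*(-36) = 0 + 36 = 36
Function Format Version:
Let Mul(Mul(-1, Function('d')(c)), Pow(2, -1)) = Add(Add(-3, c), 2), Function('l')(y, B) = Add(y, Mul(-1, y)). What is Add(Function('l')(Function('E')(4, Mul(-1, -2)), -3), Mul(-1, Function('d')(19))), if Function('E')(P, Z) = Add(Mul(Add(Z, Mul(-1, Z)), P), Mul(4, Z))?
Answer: 36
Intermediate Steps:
Function('E')(P, Z) = Mul(4, Z) (Function('E')(P, Z) = Add(Mul(0, P), Mul(4, Z)) = Add(0, Mul(4, Z)) = Mul(4, Z))
Function('l')(y, B) = 0
Function('d')(c) = Add(2, Mul(-2, c)) (Function('d')(c) = Mul(-2, Add(Add(-3, c), 2)) = Mul(-2, Add(-1, c)) = Add(2, Mul(-2, c)))
Add(Function('l')(Function('E')(4, Mul(-1, -2)), -3), Mul(-1, Function('d')(19))) = Add(0, Mul(-1, Add(2, Mul(-2, 19)))) = Add(0, Mul(-1, Add(2, -38))) = Add(0, Mul(-1, -36)) = Add(0, 36) = 36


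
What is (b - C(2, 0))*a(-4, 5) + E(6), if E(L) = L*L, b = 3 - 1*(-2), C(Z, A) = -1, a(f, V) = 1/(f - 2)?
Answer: 35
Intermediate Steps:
a(f, V) = 1/(-2 + f)
b = 5 (b = 3 + 2 = 5)
E(L) = L²
(b - C(2, 0))*a(-4, 5) + E(6) = (5 - 1*(-1))/(-2 - 4) + 6² = (5 + 1)/(-6) + 36 = 6*(-⅙) + 36 = -1 + 36 = 35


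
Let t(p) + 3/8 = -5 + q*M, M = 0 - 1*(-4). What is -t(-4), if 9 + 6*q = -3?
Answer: 107/8 ≈ 13.375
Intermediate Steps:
q = -2 (q = -3/2 + (1/6)*(-3) = -3/2 - 1/2 = -2)
M = 4 (M = 0 + 4 = 4)
t(p) = -107/8 (t(p) = -3/8 + (-5 - 2*4) = -3/8 + (-5 - 8) = -3/8 - 13 = -107/8)
-t(-4) = -1*(-107/8) = 107/8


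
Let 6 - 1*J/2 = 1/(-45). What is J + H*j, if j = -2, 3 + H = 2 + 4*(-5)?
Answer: 2432/45 ≈ 54.044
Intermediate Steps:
J = 542/45 (J = 12 - 2/(-45) = 12 - 2*(-1/45) = 12 + 2/45 = 542/45 ≈ 12.044)
H = -21 (H = -3 + (2 + 4*(-5)) = -3 + (2 - 20) = -3 - 18 = -21)
J + H*j = 542/45 - 21*(-2) = 542/45 + 42 = 2432/45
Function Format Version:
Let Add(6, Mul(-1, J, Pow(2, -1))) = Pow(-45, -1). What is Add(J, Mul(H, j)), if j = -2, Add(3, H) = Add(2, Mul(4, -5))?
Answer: Rational(2432, 45) ≈ 54.044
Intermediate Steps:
J = Rational(542, 45) (J = Add(12, Mul(-2, Pow(-45, -1))) = Add(12, Mul(-2, Rational(-1, 45))) = Add(12, Rational(2, 45)) = Rational(542, 45) ≈ 12.044)
H = -21 (H = Add(-3, Add(2, Mul(4, -5))) = Add(-3, Add(2, -20)) = Add(-3, -18) = -21)
Add(J, Mul(H, j)) = Add(Rational(542, 45), Mul(-21, -2)) = Add(Rational(542, 45), 42) = Rational(2432, 45)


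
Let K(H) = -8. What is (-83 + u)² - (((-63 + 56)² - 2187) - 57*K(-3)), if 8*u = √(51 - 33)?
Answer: 274281/32 - 249*√2/4 ≈ 8483.3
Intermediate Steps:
u = 3*√2/8 (u = √(51 - 33)/8 = √18/8 = (3*√2)/8 = 3*√2/8 ≈ 0.53033)
(-83 + u)² - (((-63 + 56)² - 2187) - 57*K(-3)) = (-83 + 3*√2/8)² - (((-63 + 56)² - 2187) - 57*(-8)) = (-83 + 3*√2/8)² - (((-7)² - 2187) + 456) = (-83 + 3*√2/8)² - ((49 - 2187) + 456) = (-83 + 3*√2/8)² - (-2138 + 456) = (-83 + 3*√2/8)² - 1*(-1682) = (-83 + 3*√2/8)² + 1682 = 1682 + (-83 + 3*√2/8)²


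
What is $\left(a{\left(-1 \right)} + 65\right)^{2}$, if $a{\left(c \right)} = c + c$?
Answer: $3969$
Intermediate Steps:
$a{\left(c \right)} = 2 c$
$\left(a{\left(-1 \right)} + 65\right)^{2} = \left(2 \left(-1\right) + 65\right)^{2} = \left(-2 + 65\right)^{2} = 63^{2} = 3969$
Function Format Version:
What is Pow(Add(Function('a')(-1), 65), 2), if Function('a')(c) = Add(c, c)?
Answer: 3969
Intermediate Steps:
Function('a')(c) = Mul(2, c)
Pow(Add(Function('a')(-1), 65), 2) = Pow(Add(Mul(2, -1), 65), 2) = Pow(Add(-2, 65), 2) = Pow(63, 2) = 3969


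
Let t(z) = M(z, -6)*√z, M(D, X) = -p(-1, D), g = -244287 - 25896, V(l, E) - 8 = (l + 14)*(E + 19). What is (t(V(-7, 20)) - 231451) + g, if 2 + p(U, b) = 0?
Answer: -501634 + 2*√281 ≈ -5.0160e+5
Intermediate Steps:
p(U, b) = -2 (p(U, b) = -2 + 0 = -2)
V(l, E) = 8 + (14 + l)*(19 + E) (V(l, E) = 8 + (l + 14)*(E + 19) = 8 + (14 + l)*(19 + E))
g = -270183
M(D, X) = 2 (M(D, X) = -1*(-2) = 2)
t(z) = 2*√z
(t(V(-7, 20)) - 231451) + g = (2*√(274 + 14*20 + 19*(-7) + 20*(-7)) - 231451) - 270183 = (2*√(274 + 280 - 133 - 140) - 231451) - 270183 = (2*√281 - 231451) - 270183 = (-231451 + 2*√281) - 270183 = -501634 + 2*√281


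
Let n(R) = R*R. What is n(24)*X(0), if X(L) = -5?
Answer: -2880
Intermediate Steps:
n(R) = R**2
n(24)*X(0) = 24**2*(-5) = 576*(-5) = -2880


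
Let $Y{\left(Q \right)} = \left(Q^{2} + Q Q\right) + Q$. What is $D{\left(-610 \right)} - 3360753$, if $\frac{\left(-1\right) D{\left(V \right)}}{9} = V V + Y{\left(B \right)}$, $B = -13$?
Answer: $-6712578$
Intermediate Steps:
$Y{\left(Q \right)} = Q + 2 Q^{2}$ ($Y{\left(Q \right)} = \left(Q^{2} + Q^{2}\right) + Q = 2 Q^{2} + Q = Q + 2 Q^{2}$)
$D{\left(V \right)} = -2925 - 9 V^{2}$ ($D{\left(V \right)} = - 9 \left(V V - 13 \left(1 + 2 \left(-13\right)\right)\right) = - 9 \left(V^{2} - 13 \left(1 - 26\right)\right) = - 9 \left(V^{2} - -325\right) = - 9 \left(V^{2} + 325\right) = - 9 \left(325 + V^{2}\right) = -2925 - 9 V^{2}$)
$D{\left(-610 \right)} - 3360753 = \left(-2925 - 9 \left(-610\right)^{2}\right) - 3360753 = \left(-2925 - 3348900\right) - 3360753 = -3351825 - 3360753 = -6712578$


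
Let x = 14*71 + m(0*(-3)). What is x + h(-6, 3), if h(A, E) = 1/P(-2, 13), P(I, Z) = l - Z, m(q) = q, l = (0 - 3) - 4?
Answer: 19879/20 ≈ 993.95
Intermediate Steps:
l = -7 (l = -3 - 4 = -7)
x = 994 (x = 14*71 + 0*(-3) = 994 + 0 = 994)
P(I, Z) = -7 - Z
h(A, E) = -1/20 (h(A, E) = 1/(-7 - 1*13) = 1/(-7 - 13) = 1/(-20) = -1/20)
x + h(-6, 3) = 994 - 1/20 = 19879/20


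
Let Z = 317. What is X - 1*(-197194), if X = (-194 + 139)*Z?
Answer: 179759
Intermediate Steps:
X = -17435 (X = (-194 + 139)*317 = -55*317 = -17435)
X - 1*(-197194) = -17435 - 1*(-197194) = -17435 + 197194 = 179759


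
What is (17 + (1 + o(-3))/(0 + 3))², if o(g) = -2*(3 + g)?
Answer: 2704/9 ≈ 300.44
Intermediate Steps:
o(g) = -6 - 2*g
(17 + (1 + o(-3))/(0 + 3))² = (17 + (1 + (-6 - 2*(-3)))/(0 + 3))² = (17 + (1 + (-6 + 6))/3)² = (17 + (1 + 0)*(⅓))² = (17 + 1*(⅓))² = (17 + ⅓)² = (52/3)² = 2704/9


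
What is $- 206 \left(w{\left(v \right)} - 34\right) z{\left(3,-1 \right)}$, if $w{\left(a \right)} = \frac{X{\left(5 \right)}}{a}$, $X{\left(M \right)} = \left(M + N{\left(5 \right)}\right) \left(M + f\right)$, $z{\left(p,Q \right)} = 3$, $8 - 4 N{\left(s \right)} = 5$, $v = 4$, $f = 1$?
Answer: $\frac{62727}{4} \approx 15682.0$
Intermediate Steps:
$N{\left(s \right)} = \frac{3}{4}$ ($N{\left(s \right)} = 2 - \frac{5}{4} = \frac{3}{4}$)
$X{\left(M \right)} = \left(1 + M\right) \left(\frac{3}{4} + M\right)$ ($X{\left(M \right)} = \left(M + \frac{3}{4}\right) \left(M + 1\right) = \left(\frac{3}{4} + M\right) \left(1 + M\right) = \left(1 + M\right) \left(\frac{3}{4} + M\right)$)
$w{\left(a \right)} = \frac{69}{2 a}$ ($w{\left(a \right)} = \frac{\frac{3}{4} + 5^{2} + \frac{7}{4} \cdot 5}{a} = \frac{\frac{3}{4} + 25 + \frac{35}{4}}{a} = \frac{69}{2 a}$)
$- 206 \left(w{\left(v \right)} - 34\right) z{\left(3,-1 \right)} = - 206 \left(\frac{69}{2 \cdot 4} - 34\right) 3 = - 206 \left(\frac{69}{2} \cdot \frac{1}{4} - 34\right) 3 = - 206 \left(\frac{69}{8} - 34\right) 3 = \left(-206\right) \left(- \frac{203}{8}\right) 3 = \frac{20909}{4} \cdot 3 = \frac{62727}{4}$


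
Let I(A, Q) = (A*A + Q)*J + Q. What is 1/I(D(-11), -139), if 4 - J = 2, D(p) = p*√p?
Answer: -1/3079 ≈ -0.00032478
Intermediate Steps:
D(p) = p^(3/2)
J = 2 (J = 4 - 1*2 = 4 - 2 = 2)
I(A, Q) = 2*A² + 3*Q (I(A, Q) = (A*A + Q)*2 + Q = (A² + Q)*2 + Q = (Q + A²)*2 + Q = (2*Q + 2*A²) + Q = 2*A² + 3*Q)
1/I(D(-11), -139) = 1/(2*((-11)^(3/2))² + 3*(-139)) = 1/(2*(-11*I*√11)² - 417) = 1/(2*(-1331) - 417) = 1/(-2662 - 417) = 1/(-3079) = -1/3079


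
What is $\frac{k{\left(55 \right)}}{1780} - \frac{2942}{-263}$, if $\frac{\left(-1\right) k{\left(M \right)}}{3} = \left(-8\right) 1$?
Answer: $\frac{1310768}{117035} \approx 11.2$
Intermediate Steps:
$k{\left(M \right)} = 24$ ($k{\left(M \right)} = - 3 \left(\left(-8\right) 1\right) = \left(-3\right) \left(-8\right) = 24$)
$\frac{k{\left(55 \right)}}{1780} - \frac{2942}{-263} = \frac{24}{1780} - \frac{2942}{-263} = 24 \cdot \frac{1}{1780} - - \frac{2942}{263} = \frac{6}{445} + \frac{2942}{263} = \frac{1310768}{117035}$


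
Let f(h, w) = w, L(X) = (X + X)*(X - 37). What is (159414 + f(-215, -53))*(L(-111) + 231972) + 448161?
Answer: 42203703069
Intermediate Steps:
L(X) = 2*X*(-37 + X) (L(X) = (2*X)*(-37 + X) = 2*X*(-37 + X))
(159414 + f(-215, -53))*(L(-111) + 231972) + 448161 = (159414 - 53)*(2*(-111)*(-37 - 111) + 231972) + 448161 = 159361*(2*(-111)*(-148) + 231972) + 448161 = 159361*(32856 + 231972) + 448161 = 159361*264828 + 448161 = 42203254908 + 448161 = 42203703069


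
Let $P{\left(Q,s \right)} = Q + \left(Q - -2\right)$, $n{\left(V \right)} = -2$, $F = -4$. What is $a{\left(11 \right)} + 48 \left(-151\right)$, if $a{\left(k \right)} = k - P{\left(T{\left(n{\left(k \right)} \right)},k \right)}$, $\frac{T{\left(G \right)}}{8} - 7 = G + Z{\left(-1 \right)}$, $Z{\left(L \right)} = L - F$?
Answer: $-7367$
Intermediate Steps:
$Z{\left(L \right)} = 4 + L$ ($Z{\left(L \right)} = L - -4 = L + 4 = 4 + L$)
$T{\left(G \right)} = 80 + 8 G$ ($T{\left(G \right)} = 56 + 8 \left(G + \left(4 - 1\right)\right) = 56 + 8 \left(G + 3\right) = 56 + 8 \left(3 + G\right) = 56 + \left(24 + 8 G\right) = 80 + 8 G$)
$P{\left(Q,s \right)} = 2 + 2 Q$ ($P{\left(Q,s \right)} = Q + \left(Q + 2\right) = Q + \left(2 + Q\right) = 2 + 2 Q$)
$a{\left(k \right)} = -130 + k$ ($a{\left(k \right)} = k - \left(2 + 2 \left(80 + 8 \left(-2\right)\right)\right) = k - \left(2 + 2 \left(80 - 16\right)\right) = k - \left(2 + 2 \cdot 64\right) = k - \left(2 + 128\right) = k - 130 = -130 + k$)
$a{\left(11 \right)} + 48 \left(-151\right) = \left(-130 + 11\right) + 48 \left(-151\right) = -119 - 7248 = -7367$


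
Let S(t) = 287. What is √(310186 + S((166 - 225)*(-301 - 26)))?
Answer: 9*√3833 ≈ 557.20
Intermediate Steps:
√(310186 + S((166 - 225)*(-301 - 26))) = √(310186 + 287) = √310473 = 9*√3833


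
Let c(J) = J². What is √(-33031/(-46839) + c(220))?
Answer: √106185916115409/46839 ≈ 220.00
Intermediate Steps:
√(-33031/(-46839) + c(220)) = √(-33031/(-46839) + 220²) = √(-33031*(-1/46839) + 48400) = √(33031/46839 + 48400) = √(2267040631/46839) = √106185916115409/46839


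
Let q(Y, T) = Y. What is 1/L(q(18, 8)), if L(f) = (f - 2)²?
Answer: 1/256 ≈ 0.0039063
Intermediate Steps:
L(f) = (-2 + f)²
1/L(q(18, 8)) = 1/((-2 + 18)²) = 1/(16²) = 1/256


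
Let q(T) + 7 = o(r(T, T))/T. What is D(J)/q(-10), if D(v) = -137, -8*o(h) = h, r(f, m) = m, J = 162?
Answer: 1096/57 ≈ 19.228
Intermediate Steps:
o(h) = -h/8
q(T) = -57/8 (q(T) = -7 + (-T/8)/T = -7 - ⅛ = -57/8)
D(J)/q(-10) = -137/(-57/8) = -137*(-8/57) = 1096/57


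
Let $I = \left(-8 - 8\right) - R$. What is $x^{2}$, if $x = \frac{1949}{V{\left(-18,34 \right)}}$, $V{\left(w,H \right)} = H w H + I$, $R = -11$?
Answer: $\frac{3798601}{433180969} \approx 0.0087691$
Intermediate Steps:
$I = -5$ ($I = \left(-8 - 8\right) - -11 = -16 + 11 = -5$)
$V{\left(w,H \right)} = -5 + w H^{2}$ ($V{\left(w,H \right)} = H w H - 5 = w H^{2} - 5 = -5 + w H^{2}$)
$x = - \frac{1949}{20813}$ ($x = \frac{1949}{-5 - 18 \cdot 34^{2}} = \frac{1949}{-5 - 20808} = \frac{1949}{-20813} = 1949 \left(- \frac{1}{20813}\right) = - \frac{1949}{20813} \approx -0.093643$)
$x^{2} = \left(- \frac{1949}{20813}\right)^{2} = \frac{3798601}{433180969}$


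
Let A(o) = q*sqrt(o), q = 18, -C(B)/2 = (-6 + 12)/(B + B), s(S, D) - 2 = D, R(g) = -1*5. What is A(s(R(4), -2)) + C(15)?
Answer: -2/5 ≈ -0.40000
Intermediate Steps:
R(g) = -5
s(S, D) = 2 + D
C(B) = -6/B (C(B) = -2*(-6 + 12)/(B + B) = -12/(2*B) = -12*1/(2*B) = -6/B)
A(o) = 18*sqrt(o)
A(s(R(4), -2)) + C(15) = 18*sqrt(2 - 2) - 6/15 = 18*sqrt(0) - 6*1/15 = 18*0 - 2/5 = 0 - 2/5 = -2/5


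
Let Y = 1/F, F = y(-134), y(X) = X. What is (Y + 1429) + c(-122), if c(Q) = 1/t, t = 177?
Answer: 33892979/23718 ≈ 1429.0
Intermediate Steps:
F = -134
c(Q) = 1/177
Y = -1/134 (Y = 1/(-134) = -1/134 ≈ -0.0074627)
(Y + 1429) + c(-122) = (-1/134 + 1429) + 1/177 = 191485/134 + 1/177 = 33892979/23718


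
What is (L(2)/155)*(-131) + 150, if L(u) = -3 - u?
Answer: 4781/31 ≈ 154.23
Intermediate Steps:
(L(2)/155)*(-131) + 150 = ((-3 - 1*2)/155)*(-131) + 150 = ((-3 - 2)*(1/155))*(-131) + 150 = -5*1/155*(-131) + 150 = -1/31*(-131) + 150 = 131/31 + 150 = 4781/31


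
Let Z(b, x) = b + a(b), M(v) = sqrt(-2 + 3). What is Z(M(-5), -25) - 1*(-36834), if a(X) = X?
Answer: 36836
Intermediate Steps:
M(v) = 1 (M(v) = sqrt(1) = 1)
Z(b, x) = 2*b (Z(b, x) = b + b = 2*b)
Z(M(-5), -25) - 1*(-36834) = 2*1 - 1*(-36834) = 2 + 36834 = 36836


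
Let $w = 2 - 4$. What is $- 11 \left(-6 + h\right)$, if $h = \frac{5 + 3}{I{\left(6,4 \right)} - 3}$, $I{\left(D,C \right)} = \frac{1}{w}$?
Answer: $\frac{638}{7} \approx 91.143$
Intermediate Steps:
$w = -2$ ($w = 2 - 4 = -2$)
$I{\left(D,C \right)} = - \frac{1}{2}$ ($I{\left(D,C \right)} = \frac{1}{-2} = - \frac{1}{2}$)
$h = - \frac{16}{7}$ ($h = \frac{5 + 3}{- \frac{1}{2} - 3} = \frac{8}{- \frac{7}{2}} = 8 \left(- \frac{2}{7}\right) = - \frac{16}{7} \approx -2.2857$)
$- 11 \left(-6 + h\right) = - 11 \left(-6 - \frac{16}{7}\right) = \left(-11\right) \left(- \frac{58}{7}\right) = \frac{638}{7}$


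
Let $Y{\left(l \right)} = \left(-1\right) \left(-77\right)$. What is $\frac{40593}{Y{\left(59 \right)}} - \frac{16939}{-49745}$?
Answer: $\frac{288657584}{547195} \approx 527.52$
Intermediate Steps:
$Y{\left(l \right)} = 77$
$\frac{40593}{Y{\left(59 \right)}} - \frac{16939}{-49745} = \frac{40593}{77} - \frac{16939}{-49745} = 40593 \cdot \frac{1}{77} - - \frac{16939}{49745} = \frac{5799}{11} + \frac{16939}{49745} = \frac{288657584}{547195}$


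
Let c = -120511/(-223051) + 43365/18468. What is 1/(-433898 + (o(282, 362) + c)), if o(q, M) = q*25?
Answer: -1373101956/586101857646767 ≈ -2.3428e-6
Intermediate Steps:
o(q, M) = 25*q
c = 3966067921/1373101956 (c = -120511*(-1/223051) + 43365*(1/18468) = 120511/223051 + 14455/6156 = 3966067921/1373101956 ≈ 2.8884)
1/(-433898 + (o(282, 362) + c)) = 1/(-433898 + (25*282 + 3966067921/1373101956)) = 1/(-433898 + (7050 + 3966067921/1373101956)) = 1/(-433898 + 9684334857721/1373101956) = 1/(-586101857646767/1373101956) = -1373101956/586101857646767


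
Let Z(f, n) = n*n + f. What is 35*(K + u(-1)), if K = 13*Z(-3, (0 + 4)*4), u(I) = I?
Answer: 115080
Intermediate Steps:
Z(f, n) = f + n**2 (Z(f, n) = n**2 + f = f + n**2)
K = 3289 (K = 13*(-3 + ((0 + 4)*4)**2) = 13*(-3 + (4*4)**2) = 13*(-3 + 16**2) = 13*(-3 + 256) = 13*253 = 3289)
35*(K + u(-1)) = 35*(3289 - 1) = 35*3288 = 115080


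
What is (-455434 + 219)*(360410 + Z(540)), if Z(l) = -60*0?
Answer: -164064038150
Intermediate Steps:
Z(l) = 0
(-455434 + 219)*(360410 + Z(540)) = (-455434 + 219)*(360410 + 0) = -455215*360410 = -164064038150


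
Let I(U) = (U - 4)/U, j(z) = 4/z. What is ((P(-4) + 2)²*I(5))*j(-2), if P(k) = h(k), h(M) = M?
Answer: -8/5 ≈ -1.6000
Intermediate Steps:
P(k) = k
I(U) = (-4 + U)/U
((P(-4) + 2)²*I(5))*j(-2) = ((-4 + 2)²*((-4 + 5)/5))*(4/(-2)) = ((-2)²*((⅕)*1))*(4*(-½)) = (4*(⅕))*(-2) = (⅘)*(-2) = -8/5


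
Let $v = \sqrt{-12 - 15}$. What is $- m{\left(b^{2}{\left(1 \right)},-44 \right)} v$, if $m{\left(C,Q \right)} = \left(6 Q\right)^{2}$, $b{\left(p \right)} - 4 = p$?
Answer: $- 209088 i \sqrt{3} \approx - 3.6215 \cdot 10^{5} i$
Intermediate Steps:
$b{\left(p \right)} = 4 + p$
$v = 3 i \sqrt{3}$ ($v = \sqrt{-27} = 3 i \sqrt{3} \approx 5.1962 i$)
$m{\left(C,Q \right)} = 36 Q^{2}$
$- m{\left(b^{2}{\left(1 \right)},-44 \right)} v = - 36 \left(-44\right)^{2} \cdot 3 i \sqrt{3} = - 36 \cdot 1936 \cdot 3 i \sqrt{3} = - 69696 \cdot 3 i \sqrt{3} = - 209088 i \sqrt{3}$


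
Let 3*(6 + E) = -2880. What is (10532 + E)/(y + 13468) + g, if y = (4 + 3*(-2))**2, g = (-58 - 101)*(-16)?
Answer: 17141167/6736 ≈ 2544.7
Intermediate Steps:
E = -966 (E = -6 + (1/3)*(-2880) = -6 - 960 = -966)
g = 2544 (g = -159*(-16) = 2544)
y = 4 (y = (4 - 6)**2 = (-2)**2 = 4)
(10532 + E)/(y + 13468) + g = (10532 - 966)/(4 + 13468) + 2544 = 9566/13472 + 2544 = 9566*(1/13472) + 2544 = 4783/6736 + 2544 = 17141167/6736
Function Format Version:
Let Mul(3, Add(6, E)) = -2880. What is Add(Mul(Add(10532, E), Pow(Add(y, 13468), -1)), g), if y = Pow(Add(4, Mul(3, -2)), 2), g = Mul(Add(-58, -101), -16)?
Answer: Rational(17141167, 6736) ≈ 2544.7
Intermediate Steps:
E = -966 (E = Add(-6, Mul(Rational(1, 3), -2880)) = Add(-6, -960) = -966)
g = 2544 (g = Mul(-159, -16) = 2544)
y = 4 (y = Pow(Add(4, -6), 2) = Pow(-2, 2) = 4)
Add(Mul(Add(10532, E), Pow(Add(y, 13468), -1)), g) = Add(Mul(Add(10532, -966), Pow(Add(4, 13468), -1)), 2544) = Add(Mul(9566, Pow(13472, -1)), 2544) = Add(Mul(9566, Rational(1, 13472)), 2544) = Add(Rational(4783, 6736), 2544) = Rational(17141167, 6736)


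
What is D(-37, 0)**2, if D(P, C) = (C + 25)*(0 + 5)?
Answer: 15625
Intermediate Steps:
D(P, C) = 125 + 5*C (D(P, C) = (25 + C)*5 = 125 + 5*C)
D(-37, 0)**2 = (125 + 5*0)**2 = (125 + 0)**2 = 125**2 = 15625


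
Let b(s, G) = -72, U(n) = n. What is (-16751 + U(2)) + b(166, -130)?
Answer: -16821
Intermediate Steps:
(-16751 + U(2)) + b(166, -130) = (-16751 + 2) - 72 = -16749 - 72 = -16821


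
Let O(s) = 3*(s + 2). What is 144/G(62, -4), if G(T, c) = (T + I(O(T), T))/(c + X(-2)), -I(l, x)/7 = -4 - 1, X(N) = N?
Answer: -864/97 ≈ -8.9072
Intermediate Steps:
O(s) = 6 + 3*s (O(s) = 3*(2 + s) = 6 + 3*s)
I(l, x) = 35 (I(l, x) = -7*(-4 - 1) = -7*(-5) = 35)
G(T, c) = (35 + T)/(-2 + c) (G(T, c) = (T + 35)/(c - 2) = (35 + T)/(-2 + c))
144/G(62, -4) = 144/(((35 + 62)/(-2 - 4))) = 144/((97/(-6))) = 144/((-1/6*97)) = 144/(-97/6) = 144*(-6/97) = -864/97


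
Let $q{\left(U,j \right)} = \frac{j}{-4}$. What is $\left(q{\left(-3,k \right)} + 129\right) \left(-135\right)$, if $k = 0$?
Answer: $-17415$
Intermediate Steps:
$q{\left(U,j \right)} = - \frac{j}{4}$ ($q{\left(U,j \right)} = j \left(- \frac{1}{4}\right) = - \frac{j}{4}$)
$\left(q{\left(-3,k \right)} + 129\right) \left(-135\right) = \left(\left(- \frac{1}{4}\right) 0 + 129\right) \left(-135\right) = \left(0 + 129\right) \left(-135\right) = 129 \left(-135\right) = -17415$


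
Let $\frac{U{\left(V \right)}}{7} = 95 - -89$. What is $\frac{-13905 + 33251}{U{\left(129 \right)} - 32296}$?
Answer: $- \frac{569}{912} \approx -0.6239$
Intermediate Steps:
$U{\left(V \right)} = 1288$ ($U{\left(V \right)} = 7 \left(95 - -89\right) = 7 \left(95 + 89\right) = 7 \cdot 184 = 1288$)
$\frac{-13905 + 33251}{U{\left(129 \right)} - 32296} = \frac{-13905 + 33251}{1288 - 32296} = \frac{19346}{-31008} = 19346 \left(- \frac{1}{31008}\right) = - \frac{569}{912}$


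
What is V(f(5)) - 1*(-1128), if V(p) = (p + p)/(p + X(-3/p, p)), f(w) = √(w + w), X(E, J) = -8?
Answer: 30446/27 - 8*√10/27 ≈ 1126.7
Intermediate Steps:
f(w) = √2*√w (f(w) = √(2*w) = √2*√w)
V(p) = 2*p/(-8 + p) (V(p) = (p + p)/(p - 8) = (2*p)/(-8 + p) = 2*p/(-8 + p))
V(f(5)) - 1*(-1128) = 2*(√2*√5)/(-8 + √2*√5) - 1*(-1128) = 2*√10/(-8 + √10) + 1128 = 1128 + 2*√10/(-8 + √10)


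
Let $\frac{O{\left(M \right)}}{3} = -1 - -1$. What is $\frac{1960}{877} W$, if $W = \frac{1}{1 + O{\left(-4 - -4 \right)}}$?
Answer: $\frac{1960}{877} \approx 2.2349$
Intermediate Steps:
$O{\left(M \right)} = 0$ ($O{\left(M \right)} = 3 \left(-1 - -1\right) = 3 \left(-1 + 1\right) = 3 \cdot 0 = 0$)
$W = 1$ ($W = \frac{1}{1 + 0} = 1^{-1} = 1$)
$\frac{1960}{877} W = \frac{1960}{877} \cdot 1 = \frac{1960}{877}$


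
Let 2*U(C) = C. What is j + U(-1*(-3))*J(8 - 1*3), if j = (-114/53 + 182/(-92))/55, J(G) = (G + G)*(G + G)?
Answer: 20103433/134090 ≈ 149.92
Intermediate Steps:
U(C) = C/2
J(G) = 4*G**2 (J(G) = (2*G)*(2*G) = 4*G**2)
j = -10067/134090 (j = (-114*1/53 + 182*(-1/92))*(1/55) = (-114/53 - 91/46)*(1/55) = -10067/2438*1/55 = -10067/134090 ≈ -0.075076)
j + U(-1*(-3))*J(8 - 1*3) = -10067/134090 + ((-1*(-3))/2)*(4*(8 - 1*3)**2) = -10067/134090 + ((1/2)*3)*(4*(8 - 3)**2) = -10067/134090 + 3*(4*5**2)/2 = -10067/134090 + 3*(4*25)/2 = -10067/134090 + (3/2)*100 = -10067/134090 + 150 = 20103433/134090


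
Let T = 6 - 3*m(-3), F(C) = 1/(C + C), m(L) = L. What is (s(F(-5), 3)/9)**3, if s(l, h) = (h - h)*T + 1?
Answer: 1/729 ≈ 0.0013717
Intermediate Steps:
F(C) = 1/(2*C)
T = 15 (T = 6 - 3*(-3) = 6 + 9 = 15)
s(l, h) = 1 (s(l, h) = (h - h)*15 + 1 = 0*15 + 1 = 0 + 1 = 1)
(s(F(-5), 3)/9)**3 = (1/9)**3 = 1/729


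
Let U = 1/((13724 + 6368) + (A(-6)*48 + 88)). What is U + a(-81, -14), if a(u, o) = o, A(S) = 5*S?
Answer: -262359/18740 ≈ -14.000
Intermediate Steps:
U = 1/18740 (U = 1/((13724 + 6368) + ((5*(-6))*48 + 88)) = 1/(20092 + (-30*48 + 88)) = 1/(20092 + (-1440 + 88)) = 1/(20092 - 1352) = 1/18740 ≈ 5.3362e-5)
U + a(-81, -14) = 1/18740 - 14 = -262359/18740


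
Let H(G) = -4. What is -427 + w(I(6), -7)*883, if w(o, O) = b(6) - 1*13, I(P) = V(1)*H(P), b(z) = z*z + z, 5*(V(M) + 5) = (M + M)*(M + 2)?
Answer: 25180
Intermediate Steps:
V(M) = -5 + 2*M*(2 + M)/5 (V(M) = -5 + ((M + M)*(M + 2))/5 = -5 + ((2*M)*(2 + M))/5 = -5 + (2*M*(2 + M))/5 = -5 + 2*M*(2 + M)/5)
b(z) = z + z² (b(z) = z² + z = z + z²)
I(P) = 76/5 (I(P) = (-5 + (⅖)*1² + (⅘)*1)*(-4) = (-5 + (⅖)*1 + ⅘)*(-4) = (-5 + ⅖ + ⅘)*(-4) = -19/5*(-4) = 76/5)
w(o, O) = 29 (w(o, O) = 6*(1 + 6) - 1*13 = 6*7 - 13 = 42 - 13 = 29)
-427 + w(I(6), -7)*883 = -427 + 29*883 = -427 + 25607 = 25180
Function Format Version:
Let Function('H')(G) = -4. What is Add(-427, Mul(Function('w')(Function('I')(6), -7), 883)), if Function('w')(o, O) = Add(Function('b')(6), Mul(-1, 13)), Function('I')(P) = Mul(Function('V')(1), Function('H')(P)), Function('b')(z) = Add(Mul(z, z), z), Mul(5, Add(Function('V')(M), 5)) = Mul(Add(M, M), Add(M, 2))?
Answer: 25180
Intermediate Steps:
Function('V')(M) = Add(-5, Mul(Rational(2, 5), M, Add(2, M))) (Function('V')(M) = Add(-5, Mul(Rational(1, 5), Mul(Add(M, M), Add(M, 2)))) = Add(-5, Mul(Rational(1, 5), Mul(Mul(2, M), Add(2, M)))) = Add(-5, Mul(Rational(1, 5), Mul(2, M, Add(2, M)))) = Add(-5, Mul(Rational(2, 5), M, Add(2, M))))
Function('b')(z) = Add(z, Pow(z, 2)) (Function('b')(z) = Add(Pow(z, 2), z) = Add(z, Pow(z, 2)))
Function('I')(P) = Rational(76, 5) (Function('I')(P) = Mul(Add(-5, Mul(Rational(2, 5), Pow(1, 2)), Mul(Rational(4, 5), 1)), -4) = Mul(Add(-5, Mul(Rational(2, 5), 1), Rational(4, 5)), -4) = Mul(Add(-5, Rational(2, 5), Rational(4, 5)), -4) = Mul(Rational(-19, 5), -4) = Rational(76, 5))
Function('w')(o, O) = 29 (Function('w')(o, O) = Add(Mul(6, Add(1, 6)), Mul(-1, 13)) = Add(Mul(6, 7), -13) = Add(42, -13) = 29)
Add(-427, Mul(Function('w')(Function('I')(6), -7), 883)) = Add(-427, Mul(29, 883)) = Add(-427, 25607) = 25180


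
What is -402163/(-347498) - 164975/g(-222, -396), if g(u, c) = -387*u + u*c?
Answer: 3144475772/15101046837 ≈ 0.20823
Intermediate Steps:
g(u, c) = -387*u + c*u
-402163/(-347498) - 164975/g(-222, -396) = -402163/(-347498) - 164975*(-1/(222*(-387 - 396))) = -402163*(-1/347498) - 164975/((-222*(-783))) = 402163/347498 - 164975/173826 = 3144475772/15101046837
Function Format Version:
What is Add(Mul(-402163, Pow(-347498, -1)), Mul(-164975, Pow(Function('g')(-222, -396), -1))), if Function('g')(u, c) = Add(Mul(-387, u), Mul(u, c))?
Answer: Rational(3144475772, 15101046837) ≈ 0.20823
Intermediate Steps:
Function('g')(u, c) = Add(Mul(-387, u), Mul(c, u))
Add(Mul(-402163, Pow(-347498, -1)), Mul(-164975, Pow(Function('g')(-222, -396), -1))) = Add(Mul(-402163, Pow(-347498, -1)), Mul(-164975, Pow(Mul(-222, Add(-387, -396)), -1))) = Add(Mul(-402163, Rational(-1, 347498)), Mul(-164975, Pow(Mul(-222, -783), -1))) = Add(Rational(402163, 347498), Mul(-164975, Pow(173826, -1))) = Add(Rational(402163, 347498), Mul(-164975, Rational(1, 173826))) = Add(Rational(402163, 347498), Rational(-164975, 173826)) = Rational(3144475772, 15101046837)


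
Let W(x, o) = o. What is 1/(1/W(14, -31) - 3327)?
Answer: -31/103138 ≈ -0.00030057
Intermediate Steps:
1/(1/W(14, -31) - 3327) = 1/(1/(-31) - 3327) = 1/(-1/31 - 3327) = 1/(-103138/31) = -31/103138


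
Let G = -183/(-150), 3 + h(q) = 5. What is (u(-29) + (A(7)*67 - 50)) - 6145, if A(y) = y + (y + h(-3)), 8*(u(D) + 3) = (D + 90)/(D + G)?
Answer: -28481581/5556 ≈ -5126.3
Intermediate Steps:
h(q) = 2 (h(q) = -3 + 5 = 2)
G = 61/50 (G = -183*(-1/150) = 61/50 ≈ 1.2200)
u(D) = -3 + (90 + D)/(8*(61/50 + D)) (u(D) = -3 + ((D + 90)/(D + 61/50))/8 = -3 + ((90 + D)/(61/50 + D))/8 = -3 + (90 + D)/(8*(61/50 + D)))
A(y) = 2 + 2*y (A(y) = y + (y + 2) = y + (2 + y) = 2 + 2*y)
(u(-29) + (A(7)*67 - 50)) - 6145 = (23*(66 - 25*(-29))/(4*(61 + 50*(-29))) + ((2 + 2*7)*67 - 50)) - 6145 = (23*(66 + 725)/(4*(61 - 1450)) + ((2 + 14)*67 - 50)) - 6145 = ((23/4)*791/(-1389) + (16*67 - 50)) - 6145 = ((23/4)*(-1/1389)*791 + (1072 - 50)) - 6145 = (-18193/5556 + 1022) - 6145 = 5660039/5556 - 6145 = -28481581/5556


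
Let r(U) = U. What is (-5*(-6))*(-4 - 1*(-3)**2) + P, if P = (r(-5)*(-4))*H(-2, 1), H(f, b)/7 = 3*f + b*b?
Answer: -1090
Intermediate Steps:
H(f, b) = 7*b**2 + 21*f (H(f, b) = 7*(3*f + b*b) = 7*(3*f + b**2) = 7*(b**2 + 3*f) = 7*b**2 + 21*f)
P = -700 (P = (-5*(-4))*(7*1**2 + 21*(-2)) = 20*(7*1 - 42) = 20*(7 - 42) = 20*(-35) = -700)
(-5*(-6))*(-4 - 1*(-3)**2) + P = (-5*(-6))*(-4 - 1*(-3)**2) - 700 = 30*(-4 - 1*9) - 700 = 30*(-4 - 9) - 700 = 30*(-13) - 700 = -390 - 700 = -1090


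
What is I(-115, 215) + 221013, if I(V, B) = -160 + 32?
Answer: 220885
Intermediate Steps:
I(V, B) = -128
I(-115, 215) + 221013 = -128 + 221013 = 220885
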